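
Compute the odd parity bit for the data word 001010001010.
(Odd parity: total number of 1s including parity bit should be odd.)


Number of 1s in data: 4
Parity bit: 1

1


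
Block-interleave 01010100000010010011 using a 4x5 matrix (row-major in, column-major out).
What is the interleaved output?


Matrix:
  01010
  10000
  00100
  10011
Read columns: 01011000001010010001

01011000001010010001


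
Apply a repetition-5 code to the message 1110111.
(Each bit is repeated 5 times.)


Each bit -> 5 copies

11111111111111100000111111111111111


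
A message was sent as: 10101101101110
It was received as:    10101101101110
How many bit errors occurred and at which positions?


XOR: 00000000000000

0 errors (received matches sent)


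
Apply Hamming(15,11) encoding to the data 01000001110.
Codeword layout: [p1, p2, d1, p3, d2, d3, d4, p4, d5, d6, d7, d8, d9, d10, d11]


Parity bits: p1=0, p2=1, p3=0, p4=1

010010010001110


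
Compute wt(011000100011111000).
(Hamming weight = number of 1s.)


Counting 1s in 011000100011111000

8


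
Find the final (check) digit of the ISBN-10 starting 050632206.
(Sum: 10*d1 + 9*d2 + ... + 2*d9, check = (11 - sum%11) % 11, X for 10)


Weighted sum: 135
135 mod 11 = 3

Check digit: 8


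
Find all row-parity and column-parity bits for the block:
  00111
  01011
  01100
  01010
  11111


Row parities: 11001
Column parities: 10101

Row P: 11001, Col P: 10101, Corner: 1


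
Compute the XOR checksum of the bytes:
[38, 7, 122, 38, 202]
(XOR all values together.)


XOR chain: 38 ^ 7 ^ 122 ^ 38 ^ 202 = 183

183


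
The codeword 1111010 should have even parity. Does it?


Number of 1s: 5

No, parity error (5 ones)


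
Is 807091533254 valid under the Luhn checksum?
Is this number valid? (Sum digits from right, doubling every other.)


Luhn sum = 39
39 mod 10 = 9

Invalid (Luhn sum mod 10 = 9)


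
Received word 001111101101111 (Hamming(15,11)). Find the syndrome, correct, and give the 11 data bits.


Syndrome = 0: no error detected

Data: 11111101111 (no errors)


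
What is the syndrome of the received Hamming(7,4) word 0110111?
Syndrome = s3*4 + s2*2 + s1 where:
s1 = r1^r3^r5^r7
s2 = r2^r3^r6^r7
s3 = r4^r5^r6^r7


s1=1, s2=0, s3=1

Syndrome = 5 (error at position 5)


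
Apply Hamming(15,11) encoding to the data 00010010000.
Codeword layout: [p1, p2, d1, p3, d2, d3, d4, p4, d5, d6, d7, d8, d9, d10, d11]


Parity bits: p1=0, p2=0, p3=1, p4=1

000100110010000


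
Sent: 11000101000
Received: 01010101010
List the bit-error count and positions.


XOR: 10010000010

3 error(s) at position(s): 0, 3, 9


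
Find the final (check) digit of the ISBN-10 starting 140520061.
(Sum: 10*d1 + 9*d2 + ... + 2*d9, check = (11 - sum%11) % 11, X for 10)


Weighted sum: 113
113 mod 11 = 3

Check digit: 8


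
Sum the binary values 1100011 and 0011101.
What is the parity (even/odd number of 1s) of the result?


1100011 = 99
0011101 = 29
Sum = 128 = 10000000
1s count = 1

odd parity (1 ones in 10000000)


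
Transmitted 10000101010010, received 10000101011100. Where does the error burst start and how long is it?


XOR: 00000000001110

Burst at position 10, length 3


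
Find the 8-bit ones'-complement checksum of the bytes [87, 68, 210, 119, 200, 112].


Sum = 796 mod 256 = 28
Complement = 227

227


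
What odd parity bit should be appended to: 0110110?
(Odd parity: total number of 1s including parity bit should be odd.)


Number of 1s in data: 4
Parity bit: 1

1


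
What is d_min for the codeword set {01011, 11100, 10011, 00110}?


Comparing all pairs, minimum distance: 2
Can detect 1 errors, correct 0 errors

2


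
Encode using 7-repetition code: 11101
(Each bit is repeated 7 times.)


Each bit -> 7 copies

11111111111111111111100000001111111


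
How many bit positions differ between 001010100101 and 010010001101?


XOR: 011000101000
Count of 1s: 4

4


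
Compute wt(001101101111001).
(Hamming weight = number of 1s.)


Counting 1s in 001101101111001

9


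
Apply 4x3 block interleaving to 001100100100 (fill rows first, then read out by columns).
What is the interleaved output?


Matrix:
  001
  100
  100
  100
Read columns: 011100001000

011100001000


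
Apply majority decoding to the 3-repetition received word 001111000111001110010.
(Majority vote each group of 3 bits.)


Groups: 001, 111, 000, 111, 001, 110, 010
Majority votes: 0101010

0101010


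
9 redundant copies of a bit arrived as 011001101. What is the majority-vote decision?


Ones: 5 out of 9
Threshold: 5

1 (5/9 voted 1)


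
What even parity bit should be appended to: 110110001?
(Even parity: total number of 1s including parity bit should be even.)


Number of 1s in data: 5
Parity bit: 1

1


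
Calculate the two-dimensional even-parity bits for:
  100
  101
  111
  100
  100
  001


Row parities: 101111
Column parities: 111

Row P: 101111, Col P: 111, Corner: 1


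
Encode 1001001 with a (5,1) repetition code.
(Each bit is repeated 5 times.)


Each bit -> 5 copies

11111000000000011111000000000011111


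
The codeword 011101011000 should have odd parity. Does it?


Number of 1s: 6

No, parity error (6 ones)


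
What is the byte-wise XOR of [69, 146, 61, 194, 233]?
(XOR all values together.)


XOR chain: 69 ^ 146 ^ 61 ^ 194 ^ 233 = 193

193


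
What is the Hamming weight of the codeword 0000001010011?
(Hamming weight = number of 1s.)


Counting 1s in 0000001010011

4


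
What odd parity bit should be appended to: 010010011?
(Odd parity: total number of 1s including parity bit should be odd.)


Number of 1s in data: 4
Parity bit: 1

1


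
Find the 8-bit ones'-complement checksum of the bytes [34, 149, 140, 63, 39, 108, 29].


Sum = 562 mod 256 = 50
Complement = 205

205


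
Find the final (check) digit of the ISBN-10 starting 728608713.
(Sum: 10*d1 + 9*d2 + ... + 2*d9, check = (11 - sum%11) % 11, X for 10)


Weighted sum: 271
271 mod 11 = 7

Check digit: 4


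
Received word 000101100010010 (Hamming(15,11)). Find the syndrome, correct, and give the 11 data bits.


Syndrome = 0: no error detected

Data: 00110010010 (no errors)


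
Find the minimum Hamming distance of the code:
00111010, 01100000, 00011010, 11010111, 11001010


Comparing all pairs, minimum distance: 1
Can detect 0 errors, correct 0 errors

1


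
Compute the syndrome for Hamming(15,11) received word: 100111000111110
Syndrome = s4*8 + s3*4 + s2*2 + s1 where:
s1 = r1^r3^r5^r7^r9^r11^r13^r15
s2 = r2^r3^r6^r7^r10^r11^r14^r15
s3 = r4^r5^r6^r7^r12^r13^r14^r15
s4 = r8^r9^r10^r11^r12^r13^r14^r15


s1=0, s2=0, s3=0, s4=1

Syndrome = 8 (error at position 8)


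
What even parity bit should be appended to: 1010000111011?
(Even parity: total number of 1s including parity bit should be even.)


Number of 1s in data: 7
Parity bit: 1

1


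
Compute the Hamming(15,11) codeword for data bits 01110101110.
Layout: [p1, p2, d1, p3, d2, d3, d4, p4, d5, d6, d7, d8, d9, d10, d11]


Parity bits: p1=1, p2=0, p3=0, p4=0

100011100101110


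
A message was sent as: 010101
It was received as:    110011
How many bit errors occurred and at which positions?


XOR: 100110

3 error(s) at position(s): 0, 3, 4


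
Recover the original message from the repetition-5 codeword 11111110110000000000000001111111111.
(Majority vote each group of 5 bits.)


Groups: 11111, 11011, 00000, 00000, 00000, 11111, 11111
Majority votes: 1100011

1100011


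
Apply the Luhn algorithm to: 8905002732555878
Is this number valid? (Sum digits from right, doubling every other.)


Luhn sum = 68
68 mod 10 = 8

Invalid (Luhn sum mod 10 = 8)


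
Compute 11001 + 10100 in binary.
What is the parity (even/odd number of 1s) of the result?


11001 = 25
10100 = 20
Sum = 45 = 101101
1s count = 4

even parity (4 ones in 101101)


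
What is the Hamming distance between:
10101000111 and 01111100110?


XOR: 11010100001
Count of 1s: 5

5


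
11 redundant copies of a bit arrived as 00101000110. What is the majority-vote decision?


Ones: 4 out of 11
Threshold: 6

0 (4/11 voted 1)


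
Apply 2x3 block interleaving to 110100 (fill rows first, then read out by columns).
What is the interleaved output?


Matrix:
  110
  100
Read columns: 111000

111000


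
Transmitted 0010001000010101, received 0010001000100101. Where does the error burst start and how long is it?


XOR: 0000000000110000

Burst at position 10, length 2


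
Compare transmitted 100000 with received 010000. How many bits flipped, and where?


XOR: 110000

2 error(s) at position(s): 0, 1


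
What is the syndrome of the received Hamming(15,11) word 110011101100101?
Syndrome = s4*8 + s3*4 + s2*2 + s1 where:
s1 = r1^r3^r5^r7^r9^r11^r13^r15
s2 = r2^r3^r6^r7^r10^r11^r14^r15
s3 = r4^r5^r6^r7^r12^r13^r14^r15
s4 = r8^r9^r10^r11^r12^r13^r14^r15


s1=0, s2=1, s3=1, s4=0

Syndrome = 6 (error at position 6)


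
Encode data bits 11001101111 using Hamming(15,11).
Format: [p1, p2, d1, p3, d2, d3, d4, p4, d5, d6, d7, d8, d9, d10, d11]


Parity bits: p1=1, p2=0, p3=1, p4=0

101110001101111


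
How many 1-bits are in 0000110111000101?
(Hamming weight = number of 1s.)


Counting 1s in 0000110111000101

7


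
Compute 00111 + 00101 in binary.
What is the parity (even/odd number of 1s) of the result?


00111 = 7
00101 = 5
Sum = 12 = 1100
1s count = 2

even parity (2 ones in 1100)


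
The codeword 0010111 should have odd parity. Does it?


Number of 1s: 4

No, parity error (4 ones)


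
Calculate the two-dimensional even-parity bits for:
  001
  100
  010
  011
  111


Row parities: 11101
Column parities: 011

Row P: 11101, Col P: 011, Corner: 0


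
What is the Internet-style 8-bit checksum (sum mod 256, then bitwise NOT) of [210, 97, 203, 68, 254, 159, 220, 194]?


Sum = 1405 mod 256 = 125
Complement = 130

130


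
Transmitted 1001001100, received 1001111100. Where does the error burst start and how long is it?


XOR: 0000110000

Burst at position 4, length 2


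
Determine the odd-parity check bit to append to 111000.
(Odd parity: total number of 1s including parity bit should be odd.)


Number of 1s in data: 3
Parity bit: 0

0


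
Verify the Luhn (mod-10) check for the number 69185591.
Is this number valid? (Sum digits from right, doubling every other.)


Luhn sum = 38
38 mod 10 = 8

Invalid (Luhn sum mod 10 = 8)


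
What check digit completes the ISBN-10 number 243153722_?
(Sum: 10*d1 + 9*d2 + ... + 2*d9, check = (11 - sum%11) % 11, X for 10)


Weighted sum: 170
170 mod 11 = 5

Check digit: 6


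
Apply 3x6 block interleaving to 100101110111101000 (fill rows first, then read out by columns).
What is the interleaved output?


Matrix:
  100101
  110111
  101000
Read columns: 111010001110010110

111010001110010110


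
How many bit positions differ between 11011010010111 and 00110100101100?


XOR: 11101110111011
Count of 1s: 11

11


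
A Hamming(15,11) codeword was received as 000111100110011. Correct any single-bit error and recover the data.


Syndrome = 0: no error detected

Data: 01110110011 (no errors)


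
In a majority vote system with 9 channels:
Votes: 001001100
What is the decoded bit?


Ones: 3 out of 9
Threshold: 5

0 (3/9 voted 1)


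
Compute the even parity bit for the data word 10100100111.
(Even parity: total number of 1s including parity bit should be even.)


Number of 1s in data: 6
Parity bit: 0

0


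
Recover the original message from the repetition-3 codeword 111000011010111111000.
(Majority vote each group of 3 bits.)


Groups: 111, 000, 011, 010, 111, 111, 000
Majority votes: 1010110

1010110


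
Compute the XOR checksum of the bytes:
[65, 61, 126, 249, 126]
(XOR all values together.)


XOR chain: 65 ^ 61 ^ 126 ^ 249 ^ 126 = 133

133


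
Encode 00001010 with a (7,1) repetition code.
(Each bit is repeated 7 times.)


Each bit -> 7 copies

00000000000000000000000000001111111000000011111110000000


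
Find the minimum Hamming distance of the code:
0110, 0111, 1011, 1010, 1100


Comparing all pairs, minimum distance: 1
Can detect 0 errors, correct 0 errors

1


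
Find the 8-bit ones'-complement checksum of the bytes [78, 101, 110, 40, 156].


Sum = 485 mod 256 = 229
Complement = 26

26


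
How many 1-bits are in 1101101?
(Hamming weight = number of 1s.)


Counting 1s in 1101101

5


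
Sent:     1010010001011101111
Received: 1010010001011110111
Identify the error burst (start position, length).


XOR: 0000000000000011000

Burst at position 14, length 2


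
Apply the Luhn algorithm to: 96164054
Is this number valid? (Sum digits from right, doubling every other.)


Luhn sum = 36
36 mod 10 = 6

Invalid (Luhn sum mod 10 = 6)


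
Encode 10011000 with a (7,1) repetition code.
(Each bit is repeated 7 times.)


Each bit -> 7 copies

11111110000000000000011111111111111000000000000000000000


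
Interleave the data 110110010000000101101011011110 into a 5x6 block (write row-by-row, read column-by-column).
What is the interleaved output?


Matrix:
  110110
  010000
  000101
  101011
  011110
Read columns: 100101100100011101011001100110

100101100100011101011001100110


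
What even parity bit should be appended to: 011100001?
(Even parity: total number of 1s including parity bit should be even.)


Number of 1s in data: 4
Parity bit: 0

0


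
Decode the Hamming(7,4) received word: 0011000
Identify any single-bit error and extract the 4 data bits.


Syndrome = 7: error at position 7

Data: 1001 (corrected bit 7)


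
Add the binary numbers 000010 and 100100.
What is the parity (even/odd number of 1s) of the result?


000010 = 2
100100 = 36
Sum = 38 = 100110
1s count = 3

odd parity (3 ones in 100110)


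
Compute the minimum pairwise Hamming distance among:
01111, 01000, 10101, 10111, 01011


Comparing all pairs, minimum distance: 1
Can detect 0 errors, correct 0 errors

1


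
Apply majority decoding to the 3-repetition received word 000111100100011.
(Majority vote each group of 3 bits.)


Groups: 000, 111, 100, 100, 011
Majority votes: 01001

01001


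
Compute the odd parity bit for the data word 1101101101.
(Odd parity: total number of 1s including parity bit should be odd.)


Number of 1s in data: 7
Parity bit: 0

0


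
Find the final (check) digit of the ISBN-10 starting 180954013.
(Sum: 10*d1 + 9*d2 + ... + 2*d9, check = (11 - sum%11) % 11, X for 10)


Weighted sum: 204
204 mod 11 = 6

Check digit: 5


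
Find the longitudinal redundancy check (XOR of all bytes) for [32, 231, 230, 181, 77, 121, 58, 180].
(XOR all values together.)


XOR chain: 32 ^ 231 ^ 230 ^ 181 ^ 77 ^ 121 ^ 58 ^ 180 = 46

46


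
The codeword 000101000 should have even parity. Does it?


Number of 1s: 2

Yes, parity is correct (2 ones)


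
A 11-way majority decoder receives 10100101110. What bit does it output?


Ones: 6 out of 11
Threshold: 6

1 (6/11 voted 1)


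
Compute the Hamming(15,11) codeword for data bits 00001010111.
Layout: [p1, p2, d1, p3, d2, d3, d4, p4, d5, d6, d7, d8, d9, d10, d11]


Parity bits: p1=0, p2=1, p3=1, p4=1

010100011010111


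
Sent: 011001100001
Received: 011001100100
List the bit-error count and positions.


XOR: 000000000101

2 error(s) at position(s): 9, 11


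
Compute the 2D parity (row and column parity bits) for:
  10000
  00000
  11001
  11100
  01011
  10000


Row parities: 101111
Column parities: 01110

Row P: 101111, Col P: 01110, Corner: 1


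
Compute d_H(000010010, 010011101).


XOR: 010001111
Count of 1s: 5

5


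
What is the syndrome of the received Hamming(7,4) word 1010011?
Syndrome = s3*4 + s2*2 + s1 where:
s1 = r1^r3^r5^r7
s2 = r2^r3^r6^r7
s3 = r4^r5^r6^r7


s1=1, s2=1, s3=0

Syndrome = 3 (error at position 3)


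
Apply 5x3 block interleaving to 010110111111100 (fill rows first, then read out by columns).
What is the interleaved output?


Matrix:
  010
  110
  111
  111
  100
Read columns: 011111111000110

011111111000110


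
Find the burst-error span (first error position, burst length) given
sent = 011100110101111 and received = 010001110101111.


XOR: 001101000000000

Burst at position 2, length 4


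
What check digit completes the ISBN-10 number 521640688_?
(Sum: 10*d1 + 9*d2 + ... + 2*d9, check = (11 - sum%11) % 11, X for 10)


Weighted sum: 206
206 mod 11 = 8

Check digit: 3


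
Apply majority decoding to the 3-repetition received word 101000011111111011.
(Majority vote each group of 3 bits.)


Groups: 101, 000, 011, 111, 111, 011
Majority votes: 101111

101111


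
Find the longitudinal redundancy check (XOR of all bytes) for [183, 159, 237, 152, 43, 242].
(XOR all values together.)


XOR chain: 183 ^ 159 ^ 237 ^ 152 ^ 43 ^ 242 = 132

132


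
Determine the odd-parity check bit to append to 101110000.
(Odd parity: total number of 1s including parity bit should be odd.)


Number of 1s in data: 4
Parity bit: 1

1


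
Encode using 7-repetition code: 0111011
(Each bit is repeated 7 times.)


Each bit -> 7 copies

0000000111111111111111111111000000011111111111111


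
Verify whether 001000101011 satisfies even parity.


Number of 1s: 5

No, parity error (5 ones)


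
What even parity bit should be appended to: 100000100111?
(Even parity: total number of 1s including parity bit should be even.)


Number of 1s in data: 5
Parity bit: 1

1


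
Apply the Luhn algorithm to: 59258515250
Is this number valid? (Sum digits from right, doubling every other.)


Luhn sum = 31
31 mod 10 = 1

Invalid (Luhn sum mod 10 = 1)


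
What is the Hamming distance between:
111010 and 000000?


XOR: 111010
Count of 1s: 4

4


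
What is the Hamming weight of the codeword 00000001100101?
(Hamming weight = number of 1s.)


Counting 1s in 00000001100101

4


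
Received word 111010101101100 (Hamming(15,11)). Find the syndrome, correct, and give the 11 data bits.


Syndrome = 0: no error detected

Data: 11011101100 (no errors)


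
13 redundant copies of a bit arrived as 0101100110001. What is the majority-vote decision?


Ones: 6 out of 13
Threshold: 7

0 (6/13 voted 1)


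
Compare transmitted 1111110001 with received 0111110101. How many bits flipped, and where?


XOR: 1000000100

2 error(s) at position(s): 0, 7


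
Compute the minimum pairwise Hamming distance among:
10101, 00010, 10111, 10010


Comparing all pairs, minimum distance: 1
Can detect 0 errors, correct 0 errors

1


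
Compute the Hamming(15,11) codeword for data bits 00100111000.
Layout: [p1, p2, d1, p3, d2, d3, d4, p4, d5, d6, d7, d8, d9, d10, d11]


Parity bits: p1=1, p2=1, p3=0, p4=1

110001010111000


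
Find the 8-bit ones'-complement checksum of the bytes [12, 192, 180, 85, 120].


Sum = 589 mod 256 = 77
Complement = 178

178


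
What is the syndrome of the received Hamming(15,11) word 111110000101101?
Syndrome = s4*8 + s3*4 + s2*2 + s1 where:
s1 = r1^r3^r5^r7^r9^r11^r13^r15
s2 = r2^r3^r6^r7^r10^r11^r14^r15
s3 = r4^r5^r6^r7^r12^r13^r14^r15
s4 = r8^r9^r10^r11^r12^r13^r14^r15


s1=1, s2=0, s3=1, s4=0

Syndrome = 5 (error at position 5)


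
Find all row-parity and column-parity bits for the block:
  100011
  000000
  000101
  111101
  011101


Row parities: 10010
Column parities: 000110

Row P: 10010, Col P: 000110, Corner: 0


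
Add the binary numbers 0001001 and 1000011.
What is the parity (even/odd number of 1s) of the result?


0001001 = 9
1000011 = 67
Sum = 76 = 1001100
1s count = 3

odd parity (3 ones in 1001100)


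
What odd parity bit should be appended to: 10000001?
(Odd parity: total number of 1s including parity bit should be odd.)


Number of 1s in data: 2
Parity bit: 1

1


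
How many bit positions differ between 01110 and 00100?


XOR: 01010
Count of 1s: 2

2


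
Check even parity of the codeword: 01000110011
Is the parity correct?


Number of 1s: 5

No, parity error (5 ones)


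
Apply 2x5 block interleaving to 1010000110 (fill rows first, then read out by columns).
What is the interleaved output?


Matrix:
  10100
  00110
Read columns: 1000110100

1000110100


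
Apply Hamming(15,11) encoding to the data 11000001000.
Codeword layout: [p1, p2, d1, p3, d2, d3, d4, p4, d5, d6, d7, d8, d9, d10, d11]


Parity bits: p1=0, p2=1, p3=0, p4=1

011010010001000


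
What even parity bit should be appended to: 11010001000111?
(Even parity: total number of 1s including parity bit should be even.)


Number of 1s in data: 7
Parity bit: 1

1


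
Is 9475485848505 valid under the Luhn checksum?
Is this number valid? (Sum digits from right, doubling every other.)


Luhn sum = 69
69 mod 10 = 9

Invalid (Luhn sum mod 10 = 9)


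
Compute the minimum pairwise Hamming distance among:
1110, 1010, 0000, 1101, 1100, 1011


Comparing all pairs, minimum distance: 1
Can detect 0 errors, correct 0 errors

1


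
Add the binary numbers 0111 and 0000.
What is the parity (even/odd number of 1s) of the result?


0111 = 7
0000 = 0
Sum = 7 = 111
1s count = 3

odd parity (3 ones in 111)


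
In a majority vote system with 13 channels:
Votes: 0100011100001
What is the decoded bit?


Ones: 5 out of 13
Threshold: 7

0 (5/13 voted 1)


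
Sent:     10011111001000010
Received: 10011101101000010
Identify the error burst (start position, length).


XOR: 00000010100000000

Burst at position 6, length 3


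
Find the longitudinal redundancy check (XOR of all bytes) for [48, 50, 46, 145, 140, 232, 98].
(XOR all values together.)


XOR chain: 48 ^ 50 ^ 46 ^ 145 ^ 140 ^ 232 ^ 98 = 187

187


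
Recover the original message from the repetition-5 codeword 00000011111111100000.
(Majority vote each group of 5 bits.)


Groups: 00000, 01111, 11111, 00000
Majority votes: 0110

0110


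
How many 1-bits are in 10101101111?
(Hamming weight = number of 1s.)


Counting 1s in 10101101111

8


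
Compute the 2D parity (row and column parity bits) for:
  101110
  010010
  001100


Row parities: 000
Column parities: 110000

Row P: 000, Col P: 110000, Corner: 0


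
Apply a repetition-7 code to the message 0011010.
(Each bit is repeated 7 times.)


Each bit -> 7 copies

0000000000000011111111111111000000011111110000000


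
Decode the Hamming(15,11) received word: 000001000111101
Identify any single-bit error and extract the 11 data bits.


Syndrome = 9: error at position 9

Data: 00101111101 (corrected bit 9)


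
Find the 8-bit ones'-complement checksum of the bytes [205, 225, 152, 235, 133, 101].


Sum = 1051 mod 256 = 27
Complement = 228

228


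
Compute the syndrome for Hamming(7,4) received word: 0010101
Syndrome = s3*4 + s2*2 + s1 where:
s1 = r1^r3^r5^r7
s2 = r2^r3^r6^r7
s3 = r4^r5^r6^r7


s1=1, s2=0, s3=0

Syndrome = 1 (error at position 1)


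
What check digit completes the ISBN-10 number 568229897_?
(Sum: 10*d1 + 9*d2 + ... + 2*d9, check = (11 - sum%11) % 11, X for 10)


Weighted sum: 312
312 mod 11 = 4

Check digit: 7


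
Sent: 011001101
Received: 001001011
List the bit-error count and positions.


XOR: 010000110

3 error(s) at position(s): 1, 6, 7


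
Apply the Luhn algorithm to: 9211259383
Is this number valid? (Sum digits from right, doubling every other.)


Luhn sum = 45
45 mod 10 = 5

Invalid (Luhn sum mod 10 = 5)


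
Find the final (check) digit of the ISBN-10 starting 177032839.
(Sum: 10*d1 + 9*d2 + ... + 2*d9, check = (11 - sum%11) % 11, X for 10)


Weighted sum: 216
216 mod 11 = 7

Check digit: 4


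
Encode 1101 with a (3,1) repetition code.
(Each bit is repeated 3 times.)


Each bit -> 3 copies

111111000111


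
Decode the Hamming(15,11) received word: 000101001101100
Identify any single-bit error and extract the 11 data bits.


Syndrome = 0: no error detected

Data: 00101101100 (no errors)


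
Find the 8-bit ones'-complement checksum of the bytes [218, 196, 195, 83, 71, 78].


Sum = 841 mod 256 = 73
Complement = 182

182


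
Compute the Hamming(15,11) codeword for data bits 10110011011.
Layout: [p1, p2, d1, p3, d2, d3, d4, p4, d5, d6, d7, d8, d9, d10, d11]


Parity bits: p1=0, p2=0, p3=1, p4=0

001101100011011


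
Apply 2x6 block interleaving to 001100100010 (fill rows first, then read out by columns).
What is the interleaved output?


Matrix:
  001100
  100010
Read columns: 010010100100

010010100100


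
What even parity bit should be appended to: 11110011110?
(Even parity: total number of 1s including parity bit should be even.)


Number of 1s in data: 8
Parity bit: 0

0


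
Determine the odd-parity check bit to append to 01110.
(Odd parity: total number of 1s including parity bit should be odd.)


Number of 1s in data: 3
Parity bit: 0

0


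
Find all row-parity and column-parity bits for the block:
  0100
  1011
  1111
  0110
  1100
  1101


Row parities: 110001
Column parities: 0111

Row P: 110001, Col P: 0111, Corner: 1


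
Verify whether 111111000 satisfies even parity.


Number of 1s: 6

Yes, parity is correct (6 ones)


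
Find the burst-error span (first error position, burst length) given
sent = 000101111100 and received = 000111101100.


XOR: 000010010000

Burst at position 4, length 4


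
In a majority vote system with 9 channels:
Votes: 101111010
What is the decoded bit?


Ones: 6 out of 9
Threshold: 5

1 (6/9 voted 1)


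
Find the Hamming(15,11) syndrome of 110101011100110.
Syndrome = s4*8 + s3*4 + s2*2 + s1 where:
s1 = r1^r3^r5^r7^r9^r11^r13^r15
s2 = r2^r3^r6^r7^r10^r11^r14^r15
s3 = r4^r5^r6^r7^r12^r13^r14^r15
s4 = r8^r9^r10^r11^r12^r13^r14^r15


s1=1, s2=0, s3=0, s4=1

Syndrome = 9 (error at position 9)


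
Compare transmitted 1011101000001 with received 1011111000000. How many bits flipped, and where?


XOR: 0000010000001

2 error(s) at position(s): 5, 12


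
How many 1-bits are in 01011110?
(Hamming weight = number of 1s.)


Counting 1s in 01011110

5


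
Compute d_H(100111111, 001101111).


XOR: 101010000
Count of 1s: 3

3


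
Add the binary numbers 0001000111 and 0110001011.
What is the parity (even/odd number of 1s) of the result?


0001000111 = 71
0110001011 = 395
Sum = 466 = 111010010
1s count = 5

odd parity (5 ones in 111010010)


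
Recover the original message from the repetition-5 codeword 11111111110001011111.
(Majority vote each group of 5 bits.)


Groups: 11111, 11111, 00010, 11111
Majority votes: 1101

1101


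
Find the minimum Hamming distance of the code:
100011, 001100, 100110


Comparing all pairs, minimum distance: 2
Can detect 1 errors, correct 0 errors

2


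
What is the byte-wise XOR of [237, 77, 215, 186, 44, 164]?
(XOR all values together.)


XOR chain: 237 ^ 77 ^ 215 ^ 186 ^ 44 ^ 164 = 69

69


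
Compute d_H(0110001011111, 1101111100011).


XOR: 1011110111100
Count of 1s: 9

9


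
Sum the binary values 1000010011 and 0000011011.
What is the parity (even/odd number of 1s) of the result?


1000010011 = 531
0000011011 = 27
Sum = 558 = 1000101110
1s count = 5

odd parity (5 ones in 1000101110)


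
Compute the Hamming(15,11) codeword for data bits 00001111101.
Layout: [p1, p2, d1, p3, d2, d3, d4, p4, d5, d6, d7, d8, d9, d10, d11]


Parity bits: p1=0, p2=1, p3=1, p4=0

010100001111101


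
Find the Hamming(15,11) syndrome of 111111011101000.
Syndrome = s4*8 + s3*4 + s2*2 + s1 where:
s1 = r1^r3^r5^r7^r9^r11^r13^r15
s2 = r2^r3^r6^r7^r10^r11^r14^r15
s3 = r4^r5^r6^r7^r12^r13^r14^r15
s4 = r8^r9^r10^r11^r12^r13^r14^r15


s1=0, s2=0, s3=0, s4=0

Syndrome = 0 (no error)


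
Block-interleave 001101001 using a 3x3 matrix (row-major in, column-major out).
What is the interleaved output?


Matrix:
  001
  101
  001
Read columns: 010000111

010000111


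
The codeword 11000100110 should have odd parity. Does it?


Number of 1s: 5

Yes, parity is correct (5 ones)


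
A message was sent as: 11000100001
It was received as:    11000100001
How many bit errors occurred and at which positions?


XOR: 00000000000

0 errors (received matches sent)


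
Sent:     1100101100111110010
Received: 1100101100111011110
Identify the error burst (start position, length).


XOR: 0000000000000101100

Burst at position 13, length 4


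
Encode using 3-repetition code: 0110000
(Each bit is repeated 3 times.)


Each bit -> 3 copies

000111111000000000000


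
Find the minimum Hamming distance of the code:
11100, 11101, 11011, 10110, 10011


Comparing all pairs, minimum distance: 1
Can detect 0 errors, correct 0 errors

1


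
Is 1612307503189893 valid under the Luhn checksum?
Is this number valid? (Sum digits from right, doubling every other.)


Luhn sum = 70
70 mod 10 = 0

Valid (Luhn sum mod 10 = 0)


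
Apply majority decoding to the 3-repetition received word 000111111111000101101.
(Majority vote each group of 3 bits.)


Groups: 000, 111, 111, 111, 000, 101, 101
Majority votes: 0111011

0111011


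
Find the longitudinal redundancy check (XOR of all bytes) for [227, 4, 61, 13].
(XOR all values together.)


XOR chain: 227 ^ 4 ^ 61 ^ 13 = 215

215


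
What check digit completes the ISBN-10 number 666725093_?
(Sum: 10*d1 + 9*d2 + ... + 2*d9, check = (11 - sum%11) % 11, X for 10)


Weighted sum: 281
281 mod 11 = 6

Check digit: 5


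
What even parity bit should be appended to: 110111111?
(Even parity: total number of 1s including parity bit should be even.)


Number of 1s in data: 8
Parity bit: 0

0


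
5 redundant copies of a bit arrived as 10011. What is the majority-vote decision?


Ones: 3 out of 5
Threshold: 3

1 (3/5 voted 1)


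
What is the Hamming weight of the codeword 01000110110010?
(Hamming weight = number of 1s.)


Counting 1s in 01000110110010

6


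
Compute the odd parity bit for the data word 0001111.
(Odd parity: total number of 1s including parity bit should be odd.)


Number of 1s in data: 4
Parity bit: 1

1


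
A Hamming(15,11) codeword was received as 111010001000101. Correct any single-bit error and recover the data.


Syndrome = 14: error at position 14

Data: 11001000111 (corrected bit 14)


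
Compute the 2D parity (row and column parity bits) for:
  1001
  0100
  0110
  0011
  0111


Row parities: 01001
Column parities: 1111

Row P: 01001, Col P: 1111, Corner: 0


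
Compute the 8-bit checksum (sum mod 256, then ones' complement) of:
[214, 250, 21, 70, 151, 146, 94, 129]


Sum = 1075 mod 256 = 51
Complement = 204

204


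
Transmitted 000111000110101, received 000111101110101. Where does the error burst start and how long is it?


XOR: 000000101000000

Burst at position 6, length 3


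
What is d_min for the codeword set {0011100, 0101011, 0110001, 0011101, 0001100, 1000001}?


Comparing all pairs, minimum distance: 1
Can detect 0 errors, correct 0 errors

1


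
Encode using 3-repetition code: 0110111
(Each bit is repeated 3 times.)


Each bit -> 3 copies

000111111000111111111


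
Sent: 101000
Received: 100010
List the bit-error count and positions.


XOR: 001010

2 error(s) at position(s): 2, 4


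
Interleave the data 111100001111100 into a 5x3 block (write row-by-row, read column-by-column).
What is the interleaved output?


Matrix:
  111
  100
  001
  111
  100
Read columns: 110111001010110

110111001010110


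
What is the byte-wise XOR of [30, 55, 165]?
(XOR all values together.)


XOR chain: 30 ^ 55 ^ 165 = 140

140


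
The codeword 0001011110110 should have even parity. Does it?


Number of 1s: 7

No, parity error (7 ones)


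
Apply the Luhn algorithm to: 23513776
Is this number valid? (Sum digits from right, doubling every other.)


Luhn sum = 33
33 mod 10 = 3

Invalid (Luhn sum mod 10 = 3)


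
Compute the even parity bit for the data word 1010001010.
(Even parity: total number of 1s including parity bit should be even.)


Number of 1s in data: 4
Parity bit: 0

0


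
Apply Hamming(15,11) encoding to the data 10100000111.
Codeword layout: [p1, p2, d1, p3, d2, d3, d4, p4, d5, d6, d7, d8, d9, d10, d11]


Parity bits: p1=1, p2=0, p3=0, p4=1

101001010000111


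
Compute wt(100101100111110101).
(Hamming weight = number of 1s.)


Counting 1s in 100101100111110101

11


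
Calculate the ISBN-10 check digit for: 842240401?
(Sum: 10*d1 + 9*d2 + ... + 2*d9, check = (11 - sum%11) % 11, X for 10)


Weighted sum: 188
188 mod 11 = 1

Check digit: X


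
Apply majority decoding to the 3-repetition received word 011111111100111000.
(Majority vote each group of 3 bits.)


Groups: 011, 111, 111, 100, 111, 000
Majority votes: 111010

111010


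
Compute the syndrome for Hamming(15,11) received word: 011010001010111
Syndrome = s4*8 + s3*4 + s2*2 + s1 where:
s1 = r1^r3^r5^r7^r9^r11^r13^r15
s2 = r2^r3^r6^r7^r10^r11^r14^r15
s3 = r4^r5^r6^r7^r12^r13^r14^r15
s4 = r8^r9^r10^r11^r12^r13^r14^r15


s1=0, s2=1, s3=0, s4=1

Syndrome = 10 (error at position 10)


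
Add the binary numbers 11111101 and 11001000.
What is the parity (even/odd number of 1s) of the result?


11111101 = 253
11001000 = 200
Sum = 453 = 111000101
1s count = 5

odd parity (5 ones in 111000101)


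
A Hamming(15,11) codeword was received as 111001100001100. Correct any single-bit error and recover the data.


Syndrome = 0: no error detected

Data: 10110001100 (no errors)


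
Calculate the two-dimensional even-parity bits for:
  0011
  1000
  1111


Row parities: 010
Column parities: 0100

Row P: 010, Col P: 0100, Corner: 1


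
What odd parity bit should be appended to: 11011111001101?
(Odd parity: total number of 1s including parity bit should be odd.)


Number of 1s in data: 10
Parity bit: 1

1


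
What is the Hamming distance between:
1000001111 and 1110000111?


XOR: 0110001000
Count of 1s: 3

3


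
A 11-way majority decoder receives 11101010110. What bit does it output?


Ones: 7 out of 11
Threshold: 6

1 (7/11 voted 1)


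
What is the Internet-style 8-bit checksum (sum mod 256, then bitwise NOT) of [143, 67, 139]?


Sum = 349 mod 256 = 93
Complement = 162

162


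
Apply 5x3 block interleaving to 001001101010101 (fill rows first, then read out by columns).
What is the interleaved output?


Matrix:
  001
  001
  101
  010
  101
Read columns: 001010001011101

001010001011101


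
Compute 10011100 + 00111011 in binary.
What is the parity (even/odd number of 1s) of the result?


10011100 = 156
00111011 = 59
Sum = 215 = 11010111
1s count = 6

even parity (6 ones in 11010111)


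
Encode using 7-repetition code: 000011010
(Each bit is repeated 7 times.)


Each bit -> 7 copies

000000000000000000000000000011111111111111000000011111110000000


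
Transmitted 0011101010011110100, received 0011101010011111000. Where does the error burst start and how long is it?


XOR: 0000000000000001100

Burst at position 15, length 2


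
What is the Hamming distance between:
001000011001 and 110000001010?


XOR: 111000010011
Count of 1s: 6

6


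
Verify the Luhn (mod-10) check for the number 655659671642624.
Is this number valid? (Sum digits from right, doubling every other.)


Luhn sum = 66
66 mod 10 = 6

Invalid (Luhn sum mod 10 = 6)


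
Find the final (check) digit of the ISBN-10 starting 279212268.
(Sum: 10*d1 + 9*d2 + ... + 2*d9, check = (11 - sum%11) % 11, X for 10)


Weighted sum: 227
227 mod 11 = 7

Check digit: 4


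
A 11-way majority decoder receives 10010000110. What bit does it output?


Ones: 4 out of 11
Threshold: 6

0 (4/11 voted 1)


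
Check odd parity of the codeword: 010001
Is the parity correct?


Number of 1s: 2

No, parity error (2 ones)


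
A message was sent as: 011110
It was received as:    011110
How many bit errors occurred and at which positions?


XOR: 000000

0 errors (received matches sent)


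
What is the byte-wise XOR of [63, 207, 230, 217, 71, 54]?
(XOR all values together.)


XOR chain: 63 ^ 207 ^ 230 ^ 217 ^ 71 ^ 54 = 190

190


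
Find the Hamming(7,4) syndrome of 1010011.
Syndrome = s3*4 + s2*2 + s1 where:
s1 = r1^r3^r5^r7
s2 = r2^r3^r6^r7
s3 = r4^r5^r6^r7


s1=1, s2=1, s3=0

Syndrome = 3 (error at position 3)


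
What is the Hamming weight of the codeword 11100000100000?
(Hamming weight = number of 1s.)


Counting 1s in 11100000100000

4


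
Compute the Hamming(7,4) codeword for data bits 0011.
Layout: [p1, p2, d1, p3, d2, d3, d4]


Parity bits: p1=1, p2=0, p3=0

1000011


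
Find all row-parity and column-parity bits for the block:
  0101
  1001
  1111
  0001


Row parities: 0001
Column parities: 0010

Row P: 0001, Col P: 0010, Corner: 1


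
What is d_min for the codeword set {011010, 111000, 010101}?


Comparing all pairs, minimum distance: 2
Can detect 1 errors, correct 0 errors

2


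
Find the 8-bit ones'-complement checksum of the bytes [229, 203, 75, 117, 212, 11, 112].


Sum = 959 mod 256 = 191
Complement = 64

64


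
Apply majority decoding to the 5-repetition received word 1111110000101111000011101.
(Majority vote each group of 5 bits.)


Groups: 11111, 10000, 10111, 10000, 11101
Majority votes: 10101

10101


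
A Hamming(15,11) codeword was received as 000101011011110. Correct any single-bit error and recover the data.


Syndrome = 7: error at position 7

Data: 00111011110 (corrected bit 7)


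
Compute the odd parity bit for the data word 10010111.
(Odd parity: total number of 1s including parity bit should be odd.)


Number of 1s in data: 5
Parity bit: 0

0


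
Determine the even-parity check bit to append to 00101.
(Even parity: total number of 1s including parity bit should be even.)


Number of 1s in data: 2
Parity bit: 0

0


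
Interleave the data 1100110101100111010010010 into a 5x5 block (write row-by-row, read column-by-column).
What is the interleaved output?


Matrix:
  11001
  10101
  10011
  10100
  10010
Read columns: 1111110000010100010111100

1111110000010100010111100


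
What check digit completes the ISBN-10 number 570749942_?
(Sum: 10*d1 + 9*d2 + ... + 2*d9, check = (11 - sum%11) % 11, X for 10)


Weighted sum: 283
283 mod 11 = 8

Check digit: 3


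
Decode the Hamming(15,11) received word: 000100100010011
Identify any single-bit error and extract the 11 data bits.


Syndrome = 9: error at position 9

Data: 00011010011 (corrected bit 9)


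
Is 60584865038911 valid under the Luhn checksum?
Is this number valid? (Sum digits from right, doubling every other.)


Luhn sum = 58
58 mod 10 = 8

Invalid (Luhn sum mod 10 = 8)


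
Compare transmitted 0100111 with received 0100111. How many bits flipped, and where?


XOR: 0000000

0 errors (received matches sent)


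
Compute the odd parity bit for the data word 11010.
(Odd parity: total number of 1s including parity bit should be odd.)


Number of 1s in data: 3
Parity bit: 0

0


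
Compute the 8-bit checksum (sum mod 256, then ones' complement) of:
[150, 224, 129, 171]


Sum = 674 mod 256 = 162
Complement = 93

93


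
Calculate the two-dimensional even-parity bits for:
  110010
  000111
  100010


Row parities: 110
Column parities: 010111

Row P: 110, Col P: 010111, Corner: 0


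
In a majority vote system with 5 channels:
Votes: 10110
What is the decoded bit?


Ones: 3 out of 5
Threshold: 3

1 (3/5 voted 1)
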